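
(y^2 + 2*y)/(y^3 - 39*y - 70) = y/(y^2 - 2*y - 35)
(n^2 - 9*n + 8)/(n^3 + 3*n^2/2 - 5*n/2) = 2*(n - 8)/(n*(2*n + 5))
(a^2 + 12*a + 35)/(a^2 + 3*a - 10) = (a + 7)/(a - 2)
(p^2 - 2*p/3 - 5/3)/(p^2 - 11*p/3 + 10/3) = (p + 1)/(p - 2)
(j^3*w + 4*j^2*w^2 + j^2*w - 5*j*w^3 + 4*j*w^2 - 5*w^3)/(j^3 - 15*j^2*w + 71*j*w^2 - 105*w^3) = w*(j^3 + 4*j^2*w + j^2 - 5*j*w^2 + 4*j*w - 5*w^2)/(j^3 - 15*j^2*w + 71*j*w^2 - 105*w^3)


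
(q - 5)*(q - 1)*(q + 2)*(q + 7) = q^4 + 3*q^3 - 35*q^2 - 39*q + 70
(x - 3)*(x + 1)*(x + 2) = x^3 - 7*x - 6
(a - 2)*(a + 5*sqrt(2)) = a^2 - 2*a + 5*sqrt(2)*a - 10*sqrt(2)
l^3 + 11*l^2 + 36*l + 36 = (l + 2)*(l + 3)*(l + 6)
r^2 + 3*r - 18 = (r - 3)*(r + 6)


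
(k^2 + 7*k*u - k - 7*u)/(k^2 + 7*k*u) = (k - 1)/k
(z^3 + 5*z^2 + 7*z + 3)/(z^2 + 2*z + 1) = z + 3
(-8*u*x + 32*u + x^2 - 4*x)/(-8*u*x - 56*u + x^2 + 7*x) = (x - 4)/(x + 7)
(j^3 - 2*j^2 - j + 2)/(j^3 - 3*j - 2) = (j - 1)/(j + 1)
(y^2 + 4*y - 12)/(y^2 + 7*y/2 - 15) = 2*(y - 2)/(2*y - 5)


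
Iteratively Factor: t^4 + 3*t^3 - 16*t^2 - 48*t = (t)*(t^3 + 3*t^2 - 16*t - 48) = t*(t + 3)*(t^2 - 16) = t*(t - 4)*(t + 3)*(t + 4)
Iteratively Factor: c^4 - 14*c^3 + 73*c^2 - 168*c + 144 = (c - 4)*(c^3 - 10*c^2 + 33*c - 36) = (c - 4)*(c - 3)*(c^2 - 7*c + 12) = (c - 4)*(c - 3)^2*(c - 4)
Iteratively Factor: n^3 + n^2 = (n)*(n^2 + n) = n^2*(n + 1)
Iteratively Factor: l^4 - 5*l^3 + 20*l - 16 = (l + 2)*(l^3 - 7*l^2 + 14*l - 8) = (l - 4)*(l + 2)*(l^2 - 3*l + 2) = (l - 4)*(l - 1)*(l + 2)*(l - 2)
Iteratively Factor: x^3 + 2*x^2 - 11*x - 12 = (x + 1)*(x^2 + x - 12) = (x - 3)*(x + 1)*(x + 4)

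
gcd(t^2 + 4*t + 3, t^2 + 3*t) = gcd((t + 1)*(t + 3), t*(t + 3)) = t + 3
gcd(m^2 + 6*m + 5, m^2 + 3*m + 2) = m + 1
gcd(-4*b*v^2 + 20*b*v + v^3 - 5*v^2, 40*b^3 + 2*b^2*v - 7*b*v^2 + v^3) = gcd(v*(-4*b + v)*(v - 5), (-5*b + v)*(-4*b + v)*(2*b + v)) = -4*b + v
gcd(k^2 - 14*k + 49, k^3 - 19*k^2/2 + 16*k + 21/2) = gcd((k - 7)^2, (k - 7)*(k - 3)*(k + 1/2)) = k - 7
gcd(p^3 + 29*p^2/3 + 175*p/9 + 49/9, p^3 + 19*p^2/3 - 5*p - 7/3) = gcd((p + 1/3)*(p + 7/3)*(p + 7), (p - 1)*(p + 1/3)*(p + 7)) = p^2 + 22*p/3 + 7/3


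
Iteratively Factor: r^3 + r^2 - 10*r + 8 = (r - 2)*(r^2 + 3*r - 4) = (r - 2)*(r + 4)*(r - 1)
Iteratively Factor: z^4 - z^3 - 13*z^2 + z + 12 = (z - 4)*(z^3 + 3*z^2 - z - 3) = (z - 4)*(z - 1)*(z^2 + 4*z + 3) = (z - 4)*(z - 1)*(z + 3)*(z + 1)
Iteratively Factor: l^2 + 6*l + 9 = (l + 3)*(l + 3)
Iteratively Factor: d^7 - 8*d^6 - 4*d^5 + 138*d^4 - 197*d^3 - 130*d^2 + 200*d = (d + 1)*(d^6 - 9*d^5 + 5*d^4 + 133*d^3 - 330*d^2 + 200*d) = (d - 2)*(d + 1)*(d^5 - 7*d^4 - 9*d^3 + 115*d^2 - 100*d) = (d - 5)*(d - 2)*(d + 1)*(d^4 - 2*d^3 - 19*d^2 + 20*d) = (d - 5)*(d - 2)*(d + 1)*(d + 4)*(d^3 - 6*d^2 + 5*d) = (d - 5)^2*(d - 2)*(d + 1)*(d + 4)*(d^2 - d) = d*(d - 5)^2*(d - 2)*(d + 1)*(d + 4)*(d - 1)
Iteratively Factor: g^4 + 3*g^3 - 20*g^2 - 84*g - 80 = (g + 4)*(g^3 - g^2 - 16*g - 20) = (g - 5)*(g + 4)*(g^2 + 4*g + 4) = (g - 5)*(g + 2)*(g + 4)*(g + 2)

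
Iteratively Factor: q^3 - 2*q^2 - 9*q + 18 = (q - 2)*(q^2 - 9) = (q - 3)*(q - 2)*(q + 3)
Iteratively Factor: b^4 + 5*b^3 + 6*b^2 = (b)*(b^3 + 5*b^2 + 6*b) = b^2*(b^2 + 5*b + 6) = b^2*(b + 3)*(b + 2)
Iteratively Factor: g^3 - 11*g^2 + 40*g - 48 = (g - 3)*(g^2 - 8*g + 16) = (g - 4)*(g - 3)*(g - 4)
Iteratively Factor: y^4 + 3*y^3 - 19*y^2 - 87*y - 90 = (y + 3)*(y^3 - 19*y - 30) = (y - 5)*(y + 3)*(y^2 + 5*y + 6) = (y - 5)*(y + 3)^2*(y + 2)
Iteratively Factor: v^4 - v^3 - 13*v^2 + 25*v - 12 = (v + 4)*(v^3 - 5*v^2 + 7*v - 3) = (v - 1)*(v + 4)*(v^2 - 4*v + 3) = (v - 1)^2*(v + 4)*(v - 3)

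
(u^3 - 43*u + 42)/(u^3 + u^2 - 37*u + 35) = (u - 6)/(u - 5)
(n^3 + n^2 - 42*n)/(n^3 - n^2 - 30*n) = (n + 7)/(n + 5)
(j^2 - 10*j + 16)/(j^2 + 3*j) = (j^2 - 10*j + 16)/(j*(j + 3))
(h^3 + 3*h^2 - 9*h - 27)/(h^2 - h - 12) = (h^2 - 9)/(h - 4)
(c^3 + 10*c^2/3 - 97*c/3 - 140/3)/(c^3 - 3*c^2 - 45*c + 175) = (c + 4/3)/(c - 5)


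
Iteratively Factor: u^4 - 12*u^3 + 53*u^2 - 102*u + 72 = (u - 3)*(u^3 - 9*u^2 + 26*u - 24) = (u - 3)^2*(u^2 - 6*u + 8) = (u - 4)*(u - 3)^2*(u - 2)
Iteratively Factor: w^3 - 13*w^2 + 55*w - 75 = (w - 3)*(w^2 - 10*w + 25) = (w - 5)*(w - 3)*(w - 5)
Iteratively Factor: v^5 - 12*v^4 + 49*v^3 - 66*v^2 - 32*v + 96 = (v + 1)*(v^4 - 13*v^3 + 62*v^2 - 128*v + 96) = (v - 3)*(v + 1)*(v^3 - 10*v^2 + 32*v - 32) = (v - 4)*(v - 3)*(v + 1)*(v^2 - 6*v + 8) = (v - 4)*(v - 3)*(v - 2)*(v + 1)*(v - 4)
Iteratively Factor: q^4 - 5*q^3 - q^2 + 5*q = (q - 5)*(q^3 - q) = q*(q - 5)*(q^2 - 1) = q*(q - 5)*(q + 1)*(q - 1)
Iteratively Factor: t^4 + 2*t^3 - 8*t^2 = (t + 4)*(t^3 - 2*t^2) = t*(t + 4)*(t^2 - 2*t) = t*(t - 2)*(t + 4)*(t)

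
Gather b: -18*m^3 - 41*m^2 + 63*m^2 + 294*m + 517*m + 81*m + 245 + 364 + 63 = -18*m^3 + 22*m^2 + 892*m + 672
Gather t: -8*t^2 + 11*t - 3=-8*t^2 + 11*t - 3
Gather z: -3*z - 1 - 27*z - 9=-30*z - 10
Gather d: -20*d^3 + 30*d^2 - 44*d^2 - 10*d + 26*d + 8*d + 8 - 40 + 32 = -20*d^3 - 14*d^2 + 24*d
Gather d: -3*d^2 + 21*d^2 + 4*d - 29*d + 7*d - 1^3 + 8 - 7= 18*d^2 - 18*d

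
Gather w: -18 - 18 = -36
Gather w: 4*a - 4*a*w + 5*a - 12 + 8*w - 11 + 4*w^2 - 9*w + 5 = 9*a + 4*w^2 + w*(-4*a - 1) - 18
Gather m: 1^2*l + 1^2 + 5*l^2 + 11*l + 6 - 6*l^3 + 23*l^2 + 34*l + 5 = -6*l^3 + 28*l^2 + 46*l + 12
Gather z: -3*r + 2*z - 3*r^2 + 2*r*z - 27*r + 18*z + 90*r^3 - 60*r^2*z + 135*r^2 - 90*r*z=90*r^3 + 132*r^2 - 30*r + z*(-60*r^2 - 88*r + 20)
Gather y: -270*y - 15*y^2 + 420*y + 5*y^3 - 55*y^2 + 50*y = 5*y^3 - 70*y^2 + 200*y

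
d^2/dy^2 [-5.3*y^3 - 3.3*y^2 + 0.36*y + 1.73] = -31.8*y - 6.6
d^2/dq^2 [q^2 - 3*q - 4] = 2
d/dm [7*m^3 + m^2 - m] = 21*m^2 + 2*m - 1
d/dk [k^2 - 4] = 2*k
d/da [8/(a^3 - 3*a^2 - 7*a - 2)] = 8*(-3*a^2 + 6*a + 7)/(-a^3 + 3*a^2 + 7*a + 2)^2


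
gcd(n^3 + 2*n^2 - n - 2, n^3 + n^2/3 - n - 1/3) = n^2 - 1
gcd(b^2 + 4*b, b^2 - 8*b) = b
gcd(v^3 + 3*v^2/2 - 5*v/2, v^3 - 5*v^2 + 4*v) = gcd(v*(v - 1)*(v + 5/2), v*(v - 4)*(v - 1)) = v^2 - v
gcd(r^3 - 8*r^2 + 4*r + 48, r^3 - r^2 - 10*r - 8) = r^2 - 2*r - 8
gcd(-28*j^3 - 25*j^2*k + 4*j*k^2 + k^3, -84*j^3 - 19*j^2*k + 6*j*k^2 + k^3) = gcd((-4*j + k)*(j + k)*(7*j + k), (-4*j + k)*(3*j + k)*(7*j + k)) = 28*j^2 - 3*j*k - k^2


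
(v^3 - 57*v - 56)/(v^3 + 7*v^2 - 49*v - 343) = (v^2 - 7*v - 8)/(v^2 - 49)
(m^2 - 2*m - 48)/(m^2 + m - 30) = (m - 8)/(m - 5)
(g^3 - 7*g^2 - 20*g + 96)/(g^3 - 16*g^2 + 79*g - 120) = (g + 4)/(g - 5)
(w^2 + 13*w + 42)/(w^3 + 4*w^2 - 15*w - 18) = (w + 7)/(w^2 - 2*w - 3)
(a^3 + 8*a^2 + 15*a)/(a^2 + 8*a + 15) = a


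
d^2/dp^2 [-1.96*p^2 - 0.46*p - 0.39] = -3.92000000000000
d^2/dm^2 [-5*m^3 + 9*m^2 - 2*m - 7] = 18 - 30*m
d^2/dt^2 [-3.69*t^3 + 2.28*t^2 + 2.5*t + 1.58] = 4.56 - 22.14*t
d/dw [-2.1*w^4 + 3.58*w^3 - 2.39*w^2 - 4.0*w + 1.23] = -8.4*w^3 + 10.74*w^2 - 4.78*w - 4.0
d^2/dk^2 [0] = 0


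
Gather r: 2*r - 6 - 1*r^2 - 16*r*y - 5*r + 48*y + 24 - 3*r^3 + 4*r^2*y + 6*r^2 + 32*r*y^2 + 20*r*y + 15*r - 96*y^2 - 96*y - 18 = -3*r^3 + r^2*(4*y + 5) + r*(32*y^2 + 4*y + 12) - 96*y^2 - 48*y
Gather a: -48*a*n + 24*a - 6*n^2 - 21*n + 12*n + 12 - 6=a*(24 - 48*n) - 6*n^2 - 9*n + 6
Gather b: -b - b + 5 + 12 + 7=24 - 2*b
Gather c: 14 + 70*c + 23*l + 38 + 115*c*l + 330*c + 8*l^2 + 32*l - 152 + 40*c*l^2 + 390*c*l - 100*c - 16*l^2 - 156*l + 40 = c*(40*l^2 + 505*l + 300) - 8*l^2 - 101*l - 60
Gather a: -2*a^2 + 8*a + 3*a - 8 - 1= -2*a^2 + 11*a - 9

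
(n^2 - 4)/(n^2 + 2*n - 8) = (n + 2)/(n + 4)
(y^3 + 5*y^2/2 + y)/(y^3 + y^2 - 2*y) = (y + 1/2)/(y - 1)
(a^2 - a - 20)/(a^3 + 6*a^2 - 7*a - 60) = (a - 5)/(a^2 + 2*a - 15)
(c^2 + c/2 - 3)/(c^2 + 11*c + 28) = (c^2 + c/2 - 3)/(c^2 + 11*c + 28)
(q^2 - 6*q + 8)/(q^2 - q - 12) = (q - 2)/(q + 3)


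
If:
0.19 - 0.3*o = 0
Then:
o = 0.63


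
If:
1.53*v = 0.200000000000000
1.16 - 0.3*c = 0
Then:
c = 3.87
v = 0.13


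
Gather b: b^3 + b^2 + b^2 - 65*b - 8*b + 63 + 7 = b^3 + 2*b^2 - 73*b + 70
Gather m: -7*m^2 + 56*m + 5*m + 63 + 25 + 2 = -7*m^2 + 61*m + 90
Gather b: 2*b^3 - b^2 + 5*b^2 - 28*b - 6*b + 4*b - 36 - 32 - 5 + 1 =2*b^3 + 4*b^2 - 30*b - 72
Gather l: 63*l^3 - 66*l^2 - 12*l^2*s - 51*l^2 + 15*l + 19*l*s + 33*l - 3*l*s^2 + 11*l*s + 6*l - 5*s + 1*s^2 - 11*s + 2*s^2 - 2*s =63*l^3 + l^2*(-12*s - 117) + l*(-3*s^2 + 30*s + 54) + 3*s^2 - 18*s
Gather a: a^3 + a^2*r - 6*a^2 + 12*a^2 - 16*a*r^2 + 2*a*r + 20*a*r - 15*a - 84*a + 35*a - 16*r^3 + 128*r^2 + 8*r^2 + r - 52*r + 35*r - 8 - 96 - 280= a^3 + a^2*(r + 6) + a*(-16*r^2 + 22*r - 64) - 16*r^3 + 136*r^2 - 16*r - 384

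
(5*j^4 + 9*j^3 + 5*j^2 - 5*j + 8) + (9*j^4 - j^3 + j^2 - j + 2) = 14*j^4 + 8*j^3 + 6*j^2 - 6*j + 10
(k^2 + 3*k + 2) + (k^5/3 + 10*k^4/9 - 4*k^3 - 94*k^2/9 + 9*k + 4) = k^5/3 + 10*k^4/9 - 4*k^3 - 85*k^2/9 + 12*k + 6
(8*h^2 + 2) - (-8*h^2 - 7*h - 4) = 16*h^2 + 7*h + 6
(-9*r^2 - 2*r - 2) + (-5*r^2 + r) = -14*r^2 - r - 2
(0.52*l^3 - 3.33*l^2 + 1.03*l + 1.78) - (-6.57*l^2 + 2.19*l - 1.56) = 0.52*l^3 + 3.24*l^2 - 1.16*l + 3.34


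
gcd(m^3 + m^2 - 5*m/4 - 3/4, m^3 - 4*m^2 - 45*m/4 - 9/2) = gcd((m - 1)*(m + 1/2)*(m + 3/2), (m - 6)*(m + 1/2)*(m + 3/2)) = m^2 + 2*m + 3/4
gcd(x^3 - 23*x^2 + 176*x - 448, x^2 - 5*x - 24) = x - 8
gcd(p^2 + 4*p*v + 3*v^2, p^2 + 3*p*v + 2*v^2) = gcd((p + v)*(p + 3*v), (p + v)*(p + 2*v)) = p + v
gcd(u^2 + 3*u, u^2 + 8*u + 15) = u + 3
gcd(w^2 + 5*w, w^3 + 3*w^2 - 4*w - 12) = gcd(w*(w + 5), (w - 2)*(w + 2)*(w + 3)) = 1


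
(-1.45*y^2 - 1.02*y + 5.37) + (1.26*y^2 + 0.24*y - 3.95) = -0.19*y^2 - 0.78*y + 1.42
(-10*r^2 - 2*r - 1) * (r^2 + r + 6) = -10*r^4 - 12*r^3 - 63*r^2 - 13*r - 6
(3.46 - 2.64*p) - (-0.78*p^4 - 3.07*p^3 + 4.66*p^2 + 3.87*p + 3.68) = 0.78*p^4 + 3.07*p^3 - 4.66*p^2 - 6.51*p - 0.22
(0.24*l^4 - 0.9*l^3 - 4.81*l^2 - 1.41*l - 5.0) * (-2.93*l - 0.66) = -0.7032*l^5 + 2.4786*l^4 + 14.6873*l^3 + 7.3059*l^2 + 15.5806*l + 3.3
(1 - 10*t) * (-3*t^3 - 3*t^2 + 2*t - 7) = 30*t^4 + 27*t^3 - 23*t^2 + 72*t - 7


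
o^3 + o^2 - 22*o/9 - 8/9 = (o - 4/3)*(o + 1/3)*(o + 2)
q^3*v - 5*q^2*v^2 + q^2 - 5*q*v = q*(q - 5*v)*(q*v + 1)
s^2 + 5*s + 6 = (s + 2)*(s + 3)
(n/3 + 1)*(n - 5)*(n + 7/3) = n^3/3 + n^2/9 - 59*n/9 - 35/3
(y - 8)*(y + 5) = y^2 - 3*y - 40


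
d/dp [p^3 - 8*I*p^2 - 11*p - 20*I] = 3*p^2 - 16*I*p - 11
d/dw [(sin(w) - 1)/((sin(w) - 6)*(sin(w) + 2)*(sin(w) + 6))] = (-2*sin(w)^3 + sin(w)^2 + 4*sin(w) - 108)*cos(w)/((sin(w) - 6)^2*(sin(w) + 2)^2*(sin(w) + 6)^2)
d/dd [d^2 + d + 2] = 2*d + 1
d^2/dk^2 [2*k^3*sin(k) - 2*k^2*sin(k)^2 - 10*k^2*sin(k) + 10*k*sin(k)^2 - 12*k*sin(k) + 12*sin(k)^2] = -2*k^3*sin(k) + 10*k^2*sin(k) + 12*k^2*cos(k) - 4*k^2*cos(2*k) + 24*k*sin(k) - 8*k*sin(2*k) - 40*k*cos(k) + 20*k*cos(2*k) - 20*sin(k) + 20*sin(2*k) - 24*cos(k) + 26*cos(2*k) - 2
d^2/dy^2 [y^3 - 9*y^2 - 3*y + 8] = 6*y - 18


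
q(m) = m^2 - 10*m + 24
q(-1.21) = 37.56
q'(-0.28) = -10.56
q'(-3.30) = -16.60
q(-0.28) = 26.88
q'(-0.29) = -10.58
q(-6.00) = 120.00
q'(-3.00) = -16.00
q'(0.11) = -9.78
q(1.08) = 14.37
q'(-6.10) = -22.20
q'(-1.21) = -12.42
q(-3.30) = 67.89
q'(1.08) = -7.84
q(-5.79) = 115.42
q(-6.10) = 122.21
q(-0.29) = 26.98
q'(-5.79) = -21.58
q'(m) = 2*m - 10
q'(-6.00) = -22.00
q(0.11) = 22.91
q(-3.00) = 63.00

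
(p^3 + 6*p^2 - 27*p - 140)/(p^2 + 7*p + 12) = (p^2 + 2*p - 35)/(p + 3)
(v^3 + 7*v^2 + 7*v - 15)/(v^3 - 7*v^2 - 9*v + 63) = (v^2 + 4*v - 5)/(v^2 - 10*v + 21)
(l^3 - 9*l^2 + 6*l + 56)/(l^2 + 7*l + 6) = (l^3 - 9*l^2 + 6*l + 56)/(l^2 + 7*l + 6)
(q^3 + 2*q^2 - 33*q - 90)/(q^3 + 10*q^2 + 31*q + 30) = (q - 6)/(q + 2)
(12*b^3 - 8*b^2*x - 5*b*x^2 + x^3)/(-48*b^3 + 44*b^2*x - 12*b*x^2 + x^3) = (-2*b^2 + b*x + x^2)/(8*b^2 - 6*b*x + x^2)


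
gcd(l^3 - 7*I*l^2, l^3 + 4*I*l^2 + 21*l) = l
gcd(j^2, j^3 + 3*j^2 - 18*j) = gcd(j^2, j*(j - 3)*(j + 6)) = j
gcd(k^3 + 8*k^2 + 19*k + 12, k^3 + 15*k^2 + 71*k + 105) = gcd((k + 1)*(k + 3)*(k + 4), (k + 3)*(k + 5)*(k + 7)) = k + 3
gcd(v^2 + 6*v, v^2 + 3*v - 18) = v + 6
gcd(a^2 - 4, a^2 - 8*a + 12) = a - 2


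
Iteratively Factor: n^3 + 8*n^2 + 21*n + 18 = (n + 3)*(n^2 + 5*n + 6) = (n + 2)*(n + 3)*(n + 3)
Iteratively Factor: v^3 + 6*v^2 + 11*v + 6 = (v + 1)*(v^2 + 5*v + 6) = (v + 1)*(v + 2)*(v + 3)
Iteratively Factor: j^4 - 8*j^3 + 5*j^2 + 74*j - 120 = (j - 2)*(j^3 - 6*j^2 - 7*j + 60) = (j - 4)*(j - 2)*(j^2 - 2*j - 15) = (j - 5)*(j - 4)*(j - 2)*(j + 3)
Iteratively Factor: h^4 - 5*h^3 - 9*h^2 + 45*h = (h - 5)*(h^3 - 9*h) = h*(h - 5)*(h^2 - 9) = h*(h - 5)*(h + 3)*(h - 3)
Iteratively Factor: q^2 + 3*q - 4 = (q - 1)*(q + 4)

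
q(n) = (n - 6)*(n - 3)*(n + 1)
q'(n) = (n - 6)*(n - 3) + (n - 6)*(n + 1) + (n - 3)*(n + 1) = 3*n^2 - 16*n + 9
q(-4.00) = -210.00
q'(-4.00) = 121.00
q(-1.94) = -36.87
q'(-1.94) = 51.33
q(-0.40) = 13.06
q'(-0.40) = 15.88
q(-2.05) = -42.69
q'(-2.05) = 54.41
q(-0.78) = 5.64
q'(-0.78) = 23.31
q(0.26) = 19.82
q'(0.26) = 5.04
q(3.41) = -4.68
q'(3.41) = -10.68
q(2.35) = 7.95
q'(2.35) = -12.03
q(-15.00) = -5292.00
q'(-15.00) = 924.00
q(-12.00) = -2970.00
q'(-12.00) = 633.00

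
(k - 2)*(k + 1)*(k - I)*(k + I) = k^4 - k^3 - k^2 - k - 2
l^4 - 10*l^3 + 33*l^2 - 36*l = l*(l - 4)*(l - 3)^2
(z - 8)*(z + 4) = z^2 - 4*z - 32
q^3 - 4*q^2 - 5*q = q*(q - 5)*(q + 1)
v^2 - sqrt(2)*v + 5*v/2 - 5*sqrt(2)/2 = (v + 5/2)*(v - sqrt(2))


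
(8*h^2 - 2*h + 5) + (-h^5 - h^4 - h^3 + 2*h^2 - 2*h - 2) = -h^5 - h^4 - h^3 + 10*h^2 - 4*h + 3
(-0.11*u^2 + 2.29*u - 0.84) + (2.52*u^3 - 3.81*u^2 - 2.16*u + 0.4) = 2.52*u^3 - 3.92*u^2 + 0.13*u - 0.44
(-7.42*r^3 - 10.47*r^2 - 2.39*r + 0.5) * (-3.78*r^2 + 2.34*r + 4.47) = 28.0476*r^5 + 22.2138*r^4 - 48.633*r^3 - 54.2835*r^2 - 9.5133*r + 2.235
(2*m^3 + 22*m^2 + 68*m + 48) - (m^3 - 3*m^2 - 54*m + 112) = m^3 + 25*m^2 + 122*m - 64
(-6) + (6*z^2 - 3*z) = 6*z^2 - 3*z - 6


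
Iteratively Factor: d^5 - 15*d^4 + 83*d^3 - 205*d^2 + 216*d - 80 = (d - 4)*(d^4 - 11*d^3 + 39*d^2 - 49*d + 20) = (d - 4)^2*(d^3 - 7*d^2 + 11*d - 5) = (d - 4)^2*(d - 1)*(d^2 - 6*d + 5) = (d - 5)*(d - 4)^2*(d - 1)*(d - 1)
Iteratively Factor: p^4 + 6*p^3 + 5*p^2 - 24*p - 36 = (p - 2)*(p^3 + 8*p^2 + 21*p + 18) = (p - 2)*(p + 2)*(p^2 + 6*p + 9) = (p - 2)*(p + 2)*(p + 3)*(p + 3)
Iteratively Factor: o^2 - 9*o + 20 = (o - 5)*(o - 4)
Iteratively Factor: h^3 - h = (h - 1)*(h^2 + h) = h*(h - 1)*(h + 1)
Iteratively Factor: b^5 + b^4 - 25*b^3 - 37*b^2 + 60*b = (b)*(b^4 + b^3 - 25*b^2 - 37*b + 60) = b*(b + 4)*(b^3 - 3*b^2 - 13*b + 15) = b*(b - 1)*(b + 4)*(b^2 - 2*b - 15) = b*(b - 1)*(b + 3)*(b + 4)*(b - 5)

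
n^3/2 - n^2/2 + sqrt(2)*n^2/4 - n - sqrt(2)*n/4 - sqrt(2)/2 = (n/2 + 1/2)*(n - 2)*(n + sqrt(2)/2)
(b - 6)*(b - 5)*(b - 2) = b^3 - 13*b^2 + 52*b - 60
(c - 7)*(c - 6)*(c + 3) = c^3 - 10*c^2 + 3*c + 126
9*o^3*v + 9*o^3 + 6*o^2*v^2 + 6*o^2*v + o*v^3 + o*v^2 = (3*o + v)^2*(o*v + o)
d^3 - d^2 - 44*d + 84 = (d - 6)*(d - 2)*(d + 7)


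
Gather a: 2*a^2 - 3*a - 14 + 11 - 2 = 2*a^2 - 3*a - 5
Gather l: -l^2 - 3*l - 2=-l^2 - 3*l - 2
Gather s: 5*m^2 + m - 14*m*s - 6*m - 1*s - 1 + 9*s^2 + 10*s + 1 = 5*m^2 - 5*m + 9*s^2 + s*(9 - 14*m)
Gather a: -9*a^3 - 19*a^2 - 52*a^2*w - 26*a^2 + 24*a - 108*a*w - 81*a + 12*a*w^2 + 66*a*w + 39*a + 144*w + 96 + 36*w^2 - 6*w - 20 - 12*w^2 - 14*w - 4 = -9*a^3 + a^2*(-52*w - 45) + a*(12*w^2 - 42*w - 18) + 24*w^2 + 124*w + 72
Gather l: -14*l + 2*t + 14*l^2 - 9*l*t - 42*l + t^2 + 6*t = 14*l^2 + l*(-9*t - 56) + t^2 + 8*t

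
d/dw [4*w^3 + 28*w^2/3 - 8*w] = 12*w^2 + 56*w/3 - 8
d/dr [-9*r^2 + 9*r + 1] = 9 - 18*r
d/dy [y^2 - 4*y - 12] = 2*y - 4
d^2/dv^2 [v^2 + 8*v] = 2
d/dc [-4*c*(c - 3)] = 12 - 8*c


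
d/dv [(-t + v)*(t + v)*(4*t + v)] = -t^2 + 8*t*v + 3*v^2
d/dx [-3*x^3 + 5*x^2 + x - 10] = -9*x^2 + 10*x + 1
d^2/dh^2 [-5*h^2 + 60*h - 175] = -10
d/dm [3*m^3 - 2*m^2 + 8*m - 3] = 9*m^2 - 4*m + 8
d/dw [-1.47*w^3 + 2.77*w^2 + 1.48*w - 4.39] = -4.41*w^2 + 5.54*w + 1.48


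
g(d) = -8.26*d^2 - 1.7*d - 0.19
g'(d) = -16.52*d - 1.7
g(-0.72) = -3.25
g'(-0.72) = 10.19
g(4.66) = -187.48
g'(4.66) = -78.68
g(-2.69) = -55.39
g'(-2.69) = 42.74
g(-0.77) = -3.78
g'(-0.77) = 11.02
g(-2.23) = -37.48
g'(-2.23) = 35.14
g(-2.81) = -60.63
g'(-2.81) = 44.72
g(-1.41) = -14.21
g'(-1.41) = 21.59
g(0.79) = -6.69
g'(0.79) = -14.75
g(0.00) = -0.19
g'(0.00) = -1.70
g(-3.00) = -69.43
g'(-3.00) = 47.86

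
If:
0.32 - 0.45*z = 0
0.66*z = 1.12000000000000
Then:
No Solution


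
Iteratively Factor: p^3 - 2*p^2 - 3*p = (p)*(p^2 - 2*p - 3) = p*(p - 3)*(p + 1)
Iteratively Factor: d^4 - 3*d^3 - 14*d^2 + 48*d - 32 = (d - 4)*(d^3 + d^2 - 10*d + 8) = (d - 4)*(d - 1)*(d^2 + 2*d - 8) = (d - 4)*(d - 2)*(d - 1)*(d + 4)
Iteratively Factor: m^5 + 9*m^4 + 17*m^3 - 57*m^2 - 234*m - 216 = (m - 3)*(m^4 + 12*m^3 + 53*m^2 + 102*m + 72) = (m - 3)*(m + 3)*(m^3 + 9*m^2 + 26*m + 24) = (m - 3)*(m + 3)^2*(m^2 + 6*m + 8) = (m - 3)*(m + 3)^2*(m + 4)*(m + 2)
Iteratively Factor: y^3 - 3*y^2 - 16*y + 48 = (y - 3)*(y^2 - 16) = (y - 3)*(y + 4)*(y - 4)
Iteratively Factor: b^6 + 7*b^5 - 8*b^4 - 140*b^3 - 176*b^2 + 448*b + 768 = (b - 2)*(b^5 + 9*b^4 + 10*b^3 - 120*b^2 - 416*b - 384) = (b - 4)*(b - 2)*(b^4 + 13*b^3 + 62*b^2 + 128*b + 96) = (b - 4)*(b - 2)*(b + 3)*(b^3 + 10*b^2 + 32*b + 32) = (b - 4)*(b - 2)*(b + 3)*(b + 4)*(b^2 + 6*b + 8) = (b - 4)*(b - 2)*(b + 2)*(b + 3)*(b + 4)*(b + 4)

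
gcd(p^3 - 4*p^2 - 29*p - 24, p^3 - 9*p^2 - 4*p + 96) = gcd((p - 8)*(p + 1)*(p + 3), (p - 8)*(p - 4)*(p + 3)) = p^2 - 5*p - 24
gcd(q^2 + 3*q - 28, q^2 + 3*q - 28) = q^2 + 3*q - 28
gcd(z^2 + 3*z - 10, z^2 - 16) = 1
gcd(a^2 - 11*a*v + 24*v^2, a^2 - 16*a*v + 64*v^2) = -a + 8*v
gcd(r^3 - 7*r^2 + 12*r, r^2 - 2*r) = r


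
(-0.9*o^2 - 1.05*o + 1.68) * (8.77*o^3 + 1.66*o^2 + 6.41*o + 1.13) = -7.893*o^5 - 10.7025*o^4 + 7.2216*o^3 - 4.9587*o^2 + 9.5823*o + 1.8984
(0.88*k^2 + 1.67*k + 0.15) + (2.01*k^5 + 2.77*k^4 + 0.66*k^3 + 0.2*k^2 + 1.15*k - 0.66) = 2.01*k^5 + 2.77*k^4 + 0.66*k^3 + 1.08*k^2 + 2.82*k - 0.51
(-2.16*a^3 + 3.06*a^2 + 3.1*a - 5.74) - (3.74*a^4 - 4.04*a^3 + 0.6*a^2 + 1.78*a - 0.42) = -3.74*a^4 + 1.88*a^3 + 2.46*a^2 + 1.32*a - 5.32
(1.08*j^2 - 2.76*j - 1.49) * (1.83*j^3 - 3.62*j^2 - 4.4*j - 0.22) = 1.9764*j^5 - 8.9604*j^4 + 2.5125*j^3 + 17.3002*j^2 + 7.1632*j + 0.3278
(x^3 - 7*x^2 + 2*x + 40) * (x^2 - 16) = x^5 - 7*x^4 - 14*x^3 + 152*x^2 - 32*x - 640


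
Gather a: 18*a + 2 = 18*a + 2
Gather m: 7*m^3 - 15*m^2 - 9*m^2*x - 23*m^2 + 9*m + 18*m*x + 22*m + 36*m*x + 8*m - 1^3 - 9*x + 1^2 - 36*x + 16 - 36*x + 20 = 7*m^3 + m^2*(-9*x - 38) + m*(54*x + 39) - 81*x + 36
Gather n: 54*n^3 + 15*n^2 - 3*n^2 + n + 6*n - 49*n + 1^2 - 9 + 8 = 54*n^3 + 12*n^2 - 42*n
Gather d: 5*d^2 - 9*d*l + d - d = 5*d^2 - 9*d*l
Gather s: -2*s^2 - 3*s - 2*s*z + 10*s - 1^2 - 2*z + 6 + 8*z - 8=-2*s^2 + s*(7 - 2*z) + 6*z - 3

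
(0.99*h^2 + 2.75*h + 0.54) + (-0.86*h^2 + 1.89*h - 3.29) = 0.13*h^2 + 4.64*h - 2.75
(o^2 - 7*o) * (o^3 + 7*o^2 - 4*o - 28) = o^5 - 53*o^3 + 196*o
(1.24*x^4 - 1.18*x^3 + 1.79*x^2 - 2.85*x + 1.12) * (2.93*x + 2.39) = 3.6332*x^5 - 0.4938*x^4 + 2.4245*x^3 - 4.0724*x^2 - 3.5299*x + 2.6768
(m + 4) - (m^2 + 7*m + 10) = -m^2 - 6*m - 6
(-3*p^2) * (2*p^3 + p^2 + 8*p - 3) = -6*p^5 - 3*p^4 - 24*p^3 + 9*p^2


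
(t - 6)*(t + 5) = t^2 - t - 30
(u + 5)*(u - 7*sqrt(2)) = u^2 - 7*sqrt(2)*u + 5*u - 35*sqrt(2)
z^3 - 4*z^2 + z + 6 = (z - 3)*(z - 2)*(z + 1)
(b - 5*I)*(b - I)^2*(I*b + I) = I*b^4 + 7*b^3 + I*b^3 + 7*b^2 - 11*I*b^2 - 5*b - 11*I*b - 5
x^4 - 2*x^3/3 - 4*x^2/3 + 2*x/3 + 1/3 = (x - 1)^2*(x + 1/3)*(x + 1)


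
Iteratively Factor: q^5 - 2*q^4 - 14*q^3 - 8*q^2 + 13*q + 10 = (q - 5)*(q^4 + 3*q^3 + q^2 - 3*q - 2) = (q - 5)*(q + 1)*(q^3 + 2*q^2 - q - 2) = (q - 5)*(q + 1)*(q + 2)*(q^2 - 1) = (q - 5)*(q - 1)*(q + 1)*(q + 2)*(q + 1)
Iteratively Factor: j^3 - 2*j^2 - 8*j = (j - 4)*(j^2 + 2*j) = (j - 4)*(j + 2)*(j)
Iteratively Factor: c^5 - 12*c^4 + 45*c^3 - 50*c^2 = (c)*(c^4 - 12*c^3 + 45*c^2 - 50*c) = c*(c - 5)*(c^3 - 7*c^2 + 10*c) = c^2*(c - 5)*(c^2 - 7*c + 10) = c^2*(c - 5)*(c - 2)*(c - 5)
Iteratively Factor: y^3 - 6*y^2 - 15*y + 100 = (y + 4)*(y^2 - 10*y + 25) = (y - 5)*(y + 4)*(y - 5)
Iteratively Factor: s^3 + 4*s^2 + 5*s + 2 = (s + 1)*(s^2 + 3*s + 2) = (s + 1)*(s + 2)*(s + 1)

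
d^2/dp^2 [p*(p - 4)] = 2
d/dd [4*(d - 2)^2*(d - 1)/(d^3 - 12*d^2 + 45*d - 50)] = 4*(11 - 7*d)/(d^3 - 15*d^2 + 75*d - 125)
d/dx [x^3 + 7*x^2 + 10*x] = 3*x^2 + 14*x + 10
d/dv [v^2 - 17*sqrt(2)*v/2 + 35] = 2*v - 17*sqrt(2)/2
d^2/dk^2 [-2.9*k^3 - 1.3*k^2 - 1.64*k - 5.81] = -17.4*k - 2.6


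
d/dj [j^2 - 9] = 2*j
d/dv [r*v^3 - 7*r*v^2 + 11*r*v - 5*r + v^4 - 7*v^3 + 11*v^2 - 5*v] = 3*r*v^2 - 14*r*v + 11*r + 4*v^3 - 21*v^2 + 22*v - 5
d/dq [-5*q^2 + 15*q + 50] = 15 - 10*q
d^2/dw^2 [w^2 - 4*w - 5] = 2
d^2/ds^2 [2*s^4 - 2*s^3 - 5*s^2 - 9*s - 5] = 24*s^2 - 12*s - 10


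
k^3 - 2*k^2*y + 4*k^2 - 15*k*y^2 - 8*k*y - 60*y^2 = (k + 4)*(k - 5*y)*(k + 3*y)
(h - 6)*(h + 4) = h^2 - 2*h - 24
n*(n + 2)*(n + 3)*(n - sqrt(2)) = n^4 - sqrt(2)*n^3 + 5*n^3 - 5*sqrt(2)*n^2 + 6*n^2 - 6*sqrt(2)*n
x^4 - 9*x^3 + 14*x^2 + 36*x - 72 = (x - 6)*(x - 3)*(x - 2)*(x + 2)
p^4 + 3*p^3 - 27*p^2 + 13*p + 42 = (p - 3)*(p - 2)*(p + 1)*(p + 7)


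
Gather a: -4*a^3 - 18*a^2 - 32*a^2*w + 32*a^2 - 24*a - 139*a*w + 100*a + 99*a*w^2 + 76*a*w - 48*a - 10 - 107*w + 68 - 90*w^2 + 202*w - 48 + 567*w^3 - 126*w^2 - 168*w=-4*a^3 + a^2*(14 - 32*w) + a*(99*w^2 - 63*w + 28) + 567*w^3 - 216*w^2 - 73*w + 10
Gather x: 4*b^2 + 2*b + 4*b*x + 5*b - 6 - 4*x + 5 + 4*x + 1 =4*b^2 + 4*b*x + 7*b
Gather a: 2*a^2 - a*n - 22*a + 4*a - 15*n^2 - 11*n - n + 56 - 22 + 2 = 2*a^2 + a*(-n - 18) - 15*n^2 - 12*n + 36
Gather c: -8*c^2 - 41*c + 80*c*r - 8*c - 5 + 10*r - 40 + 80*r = -8*c^2 + c*(80*r - 49) + 90*r - 45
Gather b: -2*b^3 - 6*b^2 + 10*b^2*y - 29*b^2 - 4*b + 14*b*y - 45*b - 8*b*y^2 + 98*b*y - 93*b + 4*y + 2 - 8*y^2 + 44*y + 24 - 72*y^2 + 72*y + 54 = -2*b^3 + b^2*(10*y - 35) + b*(-8*y^2 + 112*y - 142) - 80*y^2 + 120*y + 80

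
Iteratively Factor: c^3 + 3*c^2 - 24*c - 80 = (c + 4)*(c^2 - c - 20) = (c + 4)^2*(c - 5)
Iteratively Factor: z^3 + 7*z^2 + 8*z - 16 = (z + 4)*(z^2 + 3*z - 4) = (z - 1)*(z + 4)*(z + 4)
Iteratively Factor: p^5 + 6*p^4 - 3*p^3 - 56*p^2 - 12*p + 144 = (p + 3)*(p^4 + 3*p^3 - 12*p^2 - 20*p + 48) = (p - 2)*(p + 3)*(p^3 + 5*p^2 - 2*p - 24) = (p - 2)*(p + 3)*(p + 4)*(p^2 + p - 6) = (p - 2)^2*(p + 3)*(p + 4)*(p + 3)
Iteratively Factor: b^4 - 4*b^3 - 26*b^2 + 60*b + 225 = (b + 3)*(b^3 - 7*b^2 - 5*b + 75) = (b - 5)*(b + 3)*(b^2 - 2*b - 15) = (b - 5)*(b + 3)^2*(b - 5)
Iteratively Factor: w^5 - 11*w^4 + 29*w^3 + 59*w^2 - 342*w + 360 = (w - 5)*(w^4 - 6*w^3 - w^2 + 54*w - 72) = (w - 5)*(w + 3)*(w^3 - 9*w^2 + 26*w - 24) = (w - 5)*(w - 3)*(w + 3)*(w^2 - 6*w + 8) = (w - 5)*(w - 4)*(w - 3)*(w + 3)*(w - 2)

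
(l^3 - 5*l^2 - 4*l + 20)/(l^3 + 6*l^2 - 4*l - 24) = (l - 5)/(l + 6)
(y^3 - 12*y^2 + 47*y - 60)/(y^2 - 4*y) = y - 8 + 15/y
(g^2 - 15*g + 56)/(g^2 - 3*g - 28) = (g - 8)/(g + 4)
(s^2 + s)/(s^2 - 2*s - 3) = s/(s - 3)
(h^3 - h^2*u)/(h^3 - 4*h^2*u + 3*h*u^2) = h/(h - 3*u)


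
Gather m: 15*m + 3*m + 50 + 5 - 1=18*m + 54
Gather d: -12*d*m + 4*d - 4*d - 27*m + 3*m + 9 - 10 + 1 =-12*d*m - 24*m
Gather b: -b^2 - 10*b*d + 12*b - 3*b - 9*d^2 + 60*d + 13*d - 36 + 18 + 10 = -b^2 + b*(9 - 10*d) - 9*d^2 + 73*d - 8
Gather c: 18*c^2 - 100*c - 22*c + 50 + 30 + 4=18*c^2 - 122*c + 84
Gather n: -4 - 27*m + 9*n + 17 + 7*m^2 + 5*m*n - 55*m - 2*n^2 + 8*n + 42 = 7*m^2 - 82*m - 2*n^2 + n*(5*m + 17) + 55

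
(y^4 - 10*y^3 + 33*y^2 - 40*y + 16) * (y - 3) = y^5 - 13*y^4 + 63*y^3 - 139*y^2 + 136*y - 48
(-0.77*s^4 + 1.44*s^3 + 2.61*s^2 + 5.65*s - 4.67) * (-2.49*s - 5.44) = 1.9173*s^5 + 0.6032*s^4 - 14.3325*s^3 - 28.2669*s^2 - 19.1077*s + 25.4048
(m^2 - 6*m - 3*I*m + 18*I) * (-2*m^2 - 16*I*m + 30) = -2*m^4 + 12*m^3 - 10*I*m^3 - 18*m^2 + 60*I*m^2 + 108*m - 90*I*m + 540*I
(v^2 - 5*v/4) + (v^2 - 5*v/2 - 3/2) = 2*v^2 - 15*v/4 - 3/2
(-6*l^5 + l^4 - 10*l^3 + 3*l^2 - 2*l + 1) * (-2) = 12*l^5 - 2*l^4 + 20*l^3 - 6*l^2 + 4*l - 2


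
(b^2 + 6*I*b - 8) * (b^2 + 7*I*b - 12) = b^4 + 13*I*b^3 - 62*b^2 - 128*I*b + 96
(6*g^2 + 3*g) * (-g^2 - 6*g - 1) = -6*g^4 - 39*g^3 - 24*g^2 - 3*g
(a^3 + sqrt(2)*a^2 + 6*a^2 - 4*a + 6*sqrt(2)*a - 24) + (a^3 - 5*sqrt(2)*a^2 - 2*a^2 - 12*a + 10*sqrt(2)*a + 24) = 2*a^3 - 4*sqrt(2)*a^2 + 4*a^2 - 16*a + 16*sqrt(2)*a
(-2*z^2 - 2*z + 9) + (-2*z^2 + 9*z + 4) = -4*z^2 + 7*z + 13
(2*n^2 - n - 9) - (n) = 2*n^2 - 2*n - 9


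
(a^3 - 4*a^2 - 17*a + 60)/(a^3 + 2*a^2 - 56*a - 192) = (a^2 - 8*a + 15)/(a^2 - 2*a - 48)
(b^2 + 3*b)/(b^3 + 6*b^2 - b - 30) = b/(b^2 + 3*b - 10)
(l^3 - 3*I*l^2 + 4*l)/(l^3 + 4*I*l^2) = (l^2 - 3*I*l + 4)/(l*(l + 4*I))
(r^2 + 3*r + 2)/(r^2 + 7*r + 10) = (r + 1)/(r + 5)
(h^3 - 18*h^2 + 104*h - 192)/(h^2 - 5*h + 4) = (h^2 - 14*h + 48)/(h - 1)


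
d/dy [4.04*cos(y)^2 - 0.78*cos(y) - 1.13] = (0.78 - 8.08*cos(y))*sin(y)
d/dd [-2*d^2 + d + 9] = 1 - 4*d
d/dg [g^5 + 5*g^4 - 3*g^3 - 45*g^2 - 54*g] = 5*g^4 + 20*g^3 - 9*g^2 - 90*g - 54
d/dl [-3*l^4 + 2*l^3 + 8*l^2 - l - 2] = -12*l^3 + 6*l^2 + 16*l - 1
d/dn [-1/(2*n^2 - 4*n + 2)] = (n - 1)/(n^2 - 2*n + 1)^2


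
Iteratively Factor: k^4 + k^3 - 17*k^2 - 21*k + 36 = (k + 3)*(k^3 - 2*k^2 - 11*k + 12) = (k - 1)*(k + 3)*(k^2 - k - 12) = (k - 1)*(k + 3)^2*(k - 4)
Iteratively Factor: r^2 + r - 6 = (r - 2)*(r + 3)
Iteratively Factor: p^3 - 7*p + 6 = (p + 3)*(p^2 - 3*p + 2) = (p - 2)*(p + 3)*(p - 1)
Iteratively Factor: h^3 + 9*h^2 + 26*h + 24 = (h + 4)*(h^2 + 5*h + 6) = (h + 2)*(h + 4)*(h + 3)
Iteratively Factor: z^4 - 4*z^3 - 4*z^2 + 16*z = (z - 4)*(z^3 - 4*z) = z*(z - 4)*(z^2 - 4) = z*(z - 4)*(z - 2)*(z + 2)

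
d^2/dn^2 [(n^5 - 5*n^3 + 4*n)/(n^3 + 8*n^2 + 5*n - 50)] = 2*(n^4 + 20*n^3 + 150*n^2 + 158*n - 5)/(n^4 + 20*n^3 + 150*n^2 + 500*n + 625)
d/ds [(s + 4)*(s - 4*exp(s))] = s - (s + 4)*(4*exp(s) - 1) - 4*exp(s)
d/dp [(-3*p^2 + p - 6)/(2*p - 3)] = 3*(-2*p^2 + 6*p + 3)/(4*p^2 - 12*p + 9)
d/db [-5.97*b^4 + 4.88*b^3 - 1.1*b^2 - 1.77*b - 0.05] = -23.88*b^3 + 14.64*b^2 - 2.2*b - 1.77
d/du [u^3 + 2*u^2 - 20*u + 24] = 3*u^2 + 4*u - 20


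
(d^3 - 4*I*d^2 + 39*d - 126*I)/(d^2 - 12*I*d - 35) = (d^2 + 3*I*d + 18)/(d - 5*I)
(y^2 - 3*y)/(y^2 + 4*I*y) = (y - 3)/(y + 4*I)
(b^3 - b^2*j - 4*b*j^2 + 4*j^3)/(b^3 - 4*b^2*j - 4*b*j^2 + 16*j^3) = (b - j)/(b - 4*j)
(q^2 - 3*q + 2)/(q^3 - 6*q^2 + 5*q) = (q - 2)/(q*(q - 5))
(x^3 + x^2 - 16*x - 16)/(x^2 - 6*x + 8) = (x^2 + 5*x + 4)/(x - 2)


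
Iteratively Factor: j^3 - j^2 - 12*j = (j - 4)*(j^2 + 3*j) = (j - 4)*(j + 3)*(j)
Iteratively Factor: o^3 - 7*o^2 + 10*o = (o - 2)*(o^2 - 5*o) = o*(o - 2)*(o - 5)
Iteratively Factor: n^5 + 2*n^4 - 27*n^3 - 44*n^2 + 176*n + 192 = (n + 4)*(n^4 - 2*n^3 - 19*n^2 + 32*n + 48) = (n - 4)*(n + 4)*(n^3 + 2*n^2 - 11*n - 12) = (n - 4)*(n + 1)*(n + 4)*(n^2 + n - 12) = (n - 4)*(n - 3)*(n + 1)*(n + 4)*(n + 4)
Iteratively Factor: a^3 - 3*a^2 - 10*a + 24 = (a - 4)*(a^2 + a - 6) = (a - 4)*(a + 3)*(a - 2)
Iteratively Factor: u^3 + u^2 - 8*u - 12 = (u - 3)*(u^2 + 4*u + 4) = (u - 3)*(u + 2)*(u + 2)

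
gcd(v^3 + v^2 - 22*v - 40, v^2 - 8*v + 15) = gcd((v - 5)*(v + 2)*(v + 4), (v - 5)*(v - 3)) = v - 5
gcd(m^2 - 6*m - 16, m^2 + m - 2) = m + 2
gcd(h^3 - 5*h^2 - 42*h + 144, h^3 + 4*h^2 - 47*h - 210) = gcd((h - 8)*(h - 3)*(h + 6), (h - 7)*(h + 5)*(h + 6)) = h + 6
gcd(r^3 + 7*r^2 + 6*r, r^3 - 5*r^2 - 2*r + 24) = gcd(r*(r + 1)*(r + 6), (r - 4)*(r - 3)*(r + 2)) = 1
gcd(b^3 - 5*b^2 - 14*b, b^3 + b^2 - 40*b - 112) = b - 7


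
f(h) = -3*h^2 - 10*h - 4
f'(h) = -6*h - 10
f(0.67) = -12.05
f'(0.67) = -14.02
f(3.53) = -76.68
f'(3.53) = -31.18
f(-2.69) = 1.19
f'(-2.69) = 6.14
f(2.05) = -37.11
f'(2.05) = -22.30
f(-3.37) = -4.37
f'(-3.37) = 10.22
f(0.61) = -11.22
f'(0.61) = -13.66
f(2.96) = -59.88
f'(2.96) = -27.76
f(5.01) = -129.40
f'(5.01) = -40.06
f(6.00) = -172.00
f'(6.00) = -46.00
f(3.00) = -61.00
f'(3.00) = -28.00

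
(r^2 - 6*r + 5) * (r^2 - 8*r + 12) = r^4 - 14*r^3 + 65*r^2 - 112*r + 60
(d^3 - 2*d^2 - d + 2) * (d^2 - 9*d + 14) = d^5 - 11*d^4 + 31*d^3 - 17*d^2 - 32*d + 28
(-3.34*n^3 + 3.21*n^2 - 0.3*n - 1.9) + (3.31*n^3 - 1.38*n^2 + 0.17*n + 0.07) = -0.0299999999999998*n^3 + 1.83*n^2 - 0.13*n - 1.83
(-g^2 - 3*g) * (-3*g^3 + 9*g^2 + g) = 3*g^5 - 28*g^3 - 3*g^2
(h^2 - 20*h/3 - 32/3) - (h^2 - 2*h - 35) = 73/3 - 14*h/3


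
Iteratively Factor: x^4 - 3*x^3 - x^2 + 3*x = (x - 1)*(x^3 - 2*x^2 - 3*x) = (x - 3)*(x - 1)*(x^2 + x) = x*(x - 3)*(x - 1)*(x + 1)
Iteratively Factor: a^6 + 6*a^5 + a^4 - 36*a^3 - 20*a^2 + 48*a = (a + 4)*(a^5 + 2*a^4 - 7*a^3 - 8*a^2 + 12*a) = a*(a + 4)*(a^4 + 2*a^3 - 7*a^2 - 8*a + 12) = a*(a + 2)*(a + 4)*(a^3 - 7*a + 6) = a*(a + 2)*(a + 3)*(a + 4)*(a^2 - 3*a + 2) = a*(a - 2)*(a + 2)*(a + 3)*(a + 4)*(a - 1)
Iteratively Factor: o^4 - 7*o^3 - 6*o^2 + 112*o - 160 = (o - 5)*(o^3 - 2*o^2 - 16*o + 32) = (o - 5)*(o - 4)*(o^2 + 2*o - 8) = (o - 5)*(o - 4)*(o + 4)*(o - 2)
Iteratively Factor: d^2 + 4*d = (d)*(d + 4)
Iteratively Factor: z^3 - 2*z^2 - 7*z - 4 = (z + 1)*(z^2 - 3*z - 4) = (z - 4)*(z + 1)*(z + 1)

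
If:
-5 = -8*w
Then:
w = 5/8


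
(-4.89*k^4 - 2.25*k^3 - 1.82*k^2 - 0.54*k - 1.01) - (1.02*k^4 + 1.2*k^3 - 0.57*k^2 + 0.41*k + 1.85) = -5.91*k^4 - 3.45*k^3 - 1.25*k^2 - 0.95*k - 2.86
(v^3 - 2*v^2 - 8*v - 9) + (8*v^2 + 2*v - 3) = v^3 + 6*v^2 - 6*v - 12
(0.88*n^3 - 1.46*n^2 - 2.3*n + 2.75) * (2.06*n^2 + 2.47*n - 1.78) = 1.8128*n^5 - 0.834*n^4 - 9.9106*n^3 + 2.5828*n^2 + 10.8865*n - 4.895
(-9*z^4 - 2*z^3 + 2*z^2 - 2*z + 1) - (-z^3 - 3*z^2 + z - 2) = -9*z^4 - z^3 + 5*z^2 - 3*z + 3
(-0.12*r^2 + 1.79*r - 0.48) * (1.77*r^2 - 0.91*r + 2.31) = -0.2124*r^4 + 3.2775*r^3 - 2.7557*r^2 + 4.5717*r - 1.1088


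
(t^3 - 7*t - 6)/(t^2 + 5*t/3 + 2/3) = 3*(t^2 - t - 6)/(3*t + 2)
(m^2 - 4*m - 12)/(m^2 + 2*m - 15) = (m^2 - 4*m - 12)/(m^2 + 2*m - 15)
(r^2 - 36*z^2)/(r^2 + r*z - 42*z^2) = (r + 6*z)/(r + 7*z)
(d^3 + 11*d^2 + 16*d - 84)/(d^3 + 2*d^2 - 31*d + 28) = (d^2 + 4*d - 12)/(d^2 - 5*d + 4)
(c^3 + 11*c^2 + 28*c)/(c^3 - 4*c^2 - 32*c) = (c + 7)/(c - 8)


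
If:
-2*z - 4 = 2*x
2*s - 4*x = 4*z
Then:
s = -4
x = -z - 2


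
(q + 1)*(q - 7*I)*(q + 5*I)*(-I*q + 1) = -I*q^4 - q^3 - I*q^3 - q^2 - 37*I*q^2 + 35*q - 37*I*q + 35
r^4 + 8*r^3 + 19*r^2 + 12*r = r*(r + 1)*(r + 3)*(r + 4)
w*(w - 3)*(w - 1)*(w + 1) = w^4 - 3*w^3 - w^2 + 3*w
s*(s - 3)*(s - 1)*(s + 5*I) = s^4 - 4*s^3 + 5*I*s^3 + 3*s^2 - 20*I*s^2 + 15*I*s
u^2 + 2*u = u*(u + 2)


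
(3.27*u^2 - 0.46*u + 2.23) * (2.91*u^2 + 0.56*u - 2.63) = 9.5157*u^4 + 0.4926*u^3 - 2.3684*u^2 + 2.4586*u - 5.8649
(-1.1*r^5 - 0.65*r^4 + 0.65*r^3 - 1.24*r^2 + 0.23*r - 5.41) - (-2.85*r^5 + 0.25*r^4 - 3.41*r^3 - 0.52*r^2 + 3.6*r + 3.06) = 1.75*r^5 - 0.9*r^4 + 4.06*r^3 - 0.72*r^2 - 3.37*r - 8.47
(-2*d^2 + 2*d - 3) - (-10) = -2*d^2 + 2*d + 7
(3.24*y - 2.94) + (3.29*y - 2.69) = 6.53*y - 5.63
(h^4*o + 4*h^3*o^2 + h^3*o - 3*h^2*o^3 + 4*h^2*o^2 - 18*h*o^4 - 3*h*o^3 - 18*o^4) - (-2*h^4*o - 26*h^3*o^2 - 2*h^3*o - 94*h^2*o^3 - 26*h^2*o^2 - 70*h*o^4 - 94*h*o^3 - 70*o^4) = 3*h^4*o + 30*h^3*o^2 + 3*h^3*o + 91*h^2*o^3 + 30*h^2*o^2 + 52*h*o^4 + 91*h*o^3 + 52*o^4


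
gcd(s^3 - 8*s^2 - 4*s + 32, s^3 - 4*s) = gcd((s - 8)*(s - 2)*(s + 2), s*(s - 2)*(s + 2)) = s^2 - 4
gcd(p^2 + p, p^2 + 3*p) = p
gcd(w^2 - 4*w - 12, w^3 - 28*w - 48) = w^2 - 4*w - 12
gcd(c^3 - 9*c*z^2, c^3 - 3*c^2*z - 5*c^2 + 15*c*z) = -c^2 + 3*c*z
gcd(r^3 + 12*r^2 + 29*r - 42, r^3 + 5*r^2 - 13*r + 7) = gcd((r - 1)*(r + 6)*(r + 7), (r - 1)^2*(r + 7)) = r^2 + 6*r - 7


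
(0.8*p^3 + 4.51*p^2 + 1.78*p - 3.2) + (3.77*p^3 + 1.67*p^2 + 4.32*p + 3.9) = 4.57*p^3 + 6.18*p^2 + 6.1*p + 0.7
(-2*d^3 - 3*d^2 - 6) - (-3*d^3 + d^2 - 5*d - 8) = d^3 - 4*d^2 + 5*d + 2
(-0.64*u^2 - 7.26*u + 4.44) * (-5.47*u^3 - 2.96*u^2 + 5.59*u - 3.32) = 3.5008*u^5 + 41.6066*u^4 - 6.3748*u^3 - 51.601*u^2 + 48.9228*u - 14.7408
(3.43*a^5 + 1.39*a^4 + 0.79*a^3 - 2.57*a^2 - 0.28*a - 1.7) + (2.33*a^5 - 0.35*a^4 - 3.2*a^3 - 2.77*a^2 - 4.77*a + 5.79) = 5.76*a^5 + 1.04*a^4 - 2.41*a^3 - 5.34*a^2 - 5.05*a + 4.09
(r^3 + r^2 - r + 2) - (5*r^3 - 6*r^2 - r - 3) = -4*r^3 + 7*r^2 + 5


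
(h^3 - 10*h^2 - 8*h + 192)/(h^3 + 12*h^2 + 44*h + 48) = (h^2 - 14*h + 48)/(h^2 + 8*h + 12)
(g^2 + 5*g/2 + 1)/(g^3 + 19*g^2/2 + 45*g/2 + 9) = (g + 2)/(g^2 + 9*g + 18)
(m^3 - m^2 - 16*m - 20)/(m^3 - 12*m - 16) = (m - 5)/(m - 4)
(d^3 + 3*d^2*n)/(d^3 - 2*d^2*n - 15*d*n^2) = d/(d - 5*n)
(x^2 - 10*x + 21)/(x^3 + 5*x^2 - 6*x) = (x^2 - 10*x + 21)/(x*(x^2 + 5*x - 6))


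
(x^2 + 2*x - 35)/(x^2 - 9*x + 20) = (x + 7)/(x - 4)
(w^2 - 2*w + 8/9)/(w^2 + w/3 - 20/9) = (3*w - 2)/(3*w + 5)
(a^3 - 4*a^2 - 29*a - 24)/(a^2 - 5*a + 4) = (a^3 - 4*a^2 - 29*a - 24)/(a^2 - 5*a + 4)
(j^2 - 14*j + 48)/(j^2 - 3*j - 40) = (j - 6)/(j + 5)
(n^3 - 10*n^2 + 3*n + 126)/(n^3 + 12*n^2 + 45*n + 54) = (n^2 - 13*n + 42)/(n^2 + 9*n + 18)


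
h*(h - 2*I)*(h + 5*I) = h^3 + 3*I*h^2 + 10*h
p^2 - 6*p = p*(p - 6)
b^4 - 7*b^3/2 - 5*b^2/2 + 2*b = b*(b - 4)*(b - 1/2)*(b + 1)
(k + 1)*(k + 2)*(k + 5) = k^3 + 8*k^2 + 17*k + 10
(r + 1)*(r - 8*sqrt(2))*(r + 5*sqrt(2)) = r^3 - 3*sqrt(2)*r^2 + r^2 - 80*r - 3*sqrt(2)*r - 80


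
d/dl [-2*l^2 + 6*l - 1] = 6 - 4*l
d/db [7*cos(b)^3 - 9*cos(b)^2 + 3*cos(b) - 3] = 3*(-7*cos(b)^2 + 6*cos(b) - 1)*sin(b)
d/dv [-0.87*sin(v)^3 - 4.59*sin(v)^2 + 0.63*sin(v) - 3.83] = (-2.61*sin(v)^2 - 9.18*sin(v) + 0.63)*cos(v)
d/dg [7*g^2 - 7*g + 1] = 14*g - 7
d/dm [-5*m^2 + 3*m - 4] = 3 - 10*m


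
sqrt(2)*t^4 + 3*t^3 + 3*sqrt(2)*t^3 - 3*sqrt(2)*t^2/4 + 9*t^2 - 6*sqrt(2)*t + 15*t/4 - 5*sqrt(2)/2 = (t + 5/2)*(t - sqrt(2)/2)*(t + 2*sqrt(2))*(sqrt(2)*t + sqrt(2)/2)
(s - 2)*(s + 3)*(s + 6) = s^3 + 7*s^2 - 36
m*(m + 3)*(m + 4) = m^3 + 7*m^2 + 12*m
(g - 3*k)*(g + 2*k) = g^2 - g*k - 6*k^2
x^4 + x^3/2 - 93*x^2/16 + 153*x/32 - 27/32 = (x - 3/2)*(x - 3/4)*(x - 1/4)*(x + 3)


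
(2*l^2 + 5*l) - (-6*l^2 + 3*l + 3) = 8*l^2 + 2*l - 3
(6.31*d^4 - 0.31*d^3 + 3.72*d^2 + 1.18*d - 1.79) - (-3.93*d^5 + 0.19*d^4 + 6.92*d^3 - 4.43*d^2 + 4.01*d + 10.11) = 3.93*d^5 + 6.12*d^4 - 7.23*d^3 + 8.15*d^2 - 2.83*d - 11.9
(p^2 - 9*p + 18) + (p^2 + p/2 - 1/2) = 2*p^2 - 17*p/2 + 35/2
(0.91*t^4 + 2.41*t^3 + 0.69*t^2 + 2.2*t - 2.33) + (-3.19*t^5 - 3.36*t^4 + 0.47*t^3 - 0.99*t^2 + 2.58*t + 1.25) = -3.19*t^5 - 2.45*t^4 + 2.88*t^3 - 0.3*t^2 + 4.78*t - 1.08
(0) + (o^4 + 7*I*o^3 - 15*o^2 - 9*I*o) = o^4 + 7*I*o^3 - 15*o^2 - 9*I*o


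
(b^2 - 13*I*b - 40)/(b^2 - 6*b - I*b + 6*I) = (b^2 - 13*I*b - 40)/(b^2 - 6*b - I*b + 6*I)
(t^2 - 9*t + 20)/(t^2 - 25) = (t - 4)/(t + 5)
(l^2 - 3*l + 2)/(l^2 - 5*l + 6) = (l - 1)/(l - 3)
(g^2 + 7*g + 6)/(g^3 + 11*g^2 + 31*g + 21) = (g + 6)/(g^2 + 10*g + 21)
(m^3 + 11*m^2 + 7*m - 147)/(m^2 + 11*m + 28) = (m^2 + 4*m - 21)/(m + 4)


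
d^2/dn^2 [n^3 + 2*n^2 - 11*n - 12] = 6*n + 4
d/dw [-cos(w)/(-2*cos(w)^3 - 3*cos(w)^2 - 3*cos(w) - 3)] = 4*(4*cos(w)^3 + 3*cos(w)^2 - 3)*sin(w)/(9*cos(w) + 3*cos(2*w) + cos(3*w) + 9)^2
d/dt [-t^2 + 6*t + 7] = 6 - 2*t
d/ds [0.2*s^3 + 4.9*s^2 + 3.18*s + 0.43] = 0.6*s^2 + 9.8*s + 3.18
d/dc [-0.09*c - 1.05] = -0.0900000000000000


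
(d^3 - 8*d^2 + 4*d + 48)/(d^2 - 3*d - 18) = (d^2 - 2*d - 8)/(d + 3)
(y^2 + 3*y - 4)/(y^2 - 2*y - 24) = (y - 1)/(y - 6)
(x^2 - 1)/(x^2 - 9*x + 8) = (x + 1)/(x - 8)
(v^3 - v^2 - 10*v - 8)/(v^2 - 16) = (v^2 + 3*v + 2)/(v + 4)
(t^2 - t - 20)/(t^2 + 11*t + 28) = (t - 5)/(t + 7)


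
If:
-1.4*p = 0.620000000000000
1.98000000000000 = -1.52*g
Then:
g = -1.30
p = -0.44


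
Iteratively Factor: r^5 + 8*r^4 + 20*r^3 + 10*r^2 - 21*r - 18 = (r + 3)*(r^4 + 5*r^3 + 5*r^2 - 5*r - 6) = (r - 1)*(r + 3)*(r^3 + 6*r^2 + 11*r + 6) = (r - 1)*(r + 1)*(r + 3)*(r^2 + 5*r + 6) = (r - 1)*(r + 1)*(r + 2)*(r + 3)*(r + 3)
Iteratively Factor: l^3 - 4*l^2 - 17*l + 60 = (l - 5)*(l^2 + l - 12) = (l - 5)*(l + 4)*(l - 3)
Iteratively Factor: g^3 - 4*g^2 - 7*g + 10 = (g - 5)*(g^2 + g - 2) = (g - 5)*(g + 2)*(g - 1)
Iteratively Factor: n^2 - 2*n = (n - 2)*(n)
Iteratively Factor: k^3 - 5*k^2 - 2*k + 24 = (k - 4)*(k^2 - k - 6) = (k - 4)*(k - 3)*(k + 2)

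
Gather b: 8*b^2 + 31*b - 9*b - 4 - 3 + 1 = 8*b^2 + 22*b - 6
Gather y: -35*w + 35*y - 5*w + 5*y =-40*w + 40*y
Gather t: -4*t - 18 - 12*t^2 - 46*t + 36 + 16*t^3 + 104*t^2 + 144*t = 16*t^3 + 92*t^2 + 94*t + 18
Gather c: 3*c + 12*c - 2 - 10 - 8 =15*c - 20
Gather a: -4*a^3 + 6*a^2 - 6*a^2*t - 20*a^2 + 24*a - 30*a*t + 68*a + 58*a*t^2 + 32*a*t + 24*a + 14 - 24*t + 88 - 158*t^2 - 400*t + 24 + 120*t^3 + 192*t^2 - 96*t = -4*a^3 + a^2*(-6*t - 14) + a*(58*t^2 + 2*t + 116) + 120*t^3 + 34*t^2 - 520*t + 126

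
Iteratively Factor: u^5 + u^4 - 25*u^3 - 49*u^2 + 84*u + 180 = (u + 2)*(u^4 - u^3 - 23*u^2 - 3*u + 90) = (u + 2)*(u + 3)*(u^3 - 4*u^2 - 11*u + 30) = (u - 2)*(u + 2)*(u + 3)*(u^2 - 2*u - 15) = (u - 2)*(u + 2)*(u + 3)^2*(u - 5)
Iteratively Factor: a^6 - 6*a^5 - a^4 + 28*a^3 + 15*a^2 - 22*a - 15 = (a + 1)*(a^5 - 7*a^4 + 6*a^3 + 22*a^2 - 7*a - 15) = (a + 1)^2*(a^4 - 8*a^3 + 14*a^2 + 8*a - 15) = (a - 5)*(a + 1)^2*(a^3 - 3*a^2 - a + 3) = (a - 5)*(a - 1)*(a + 1)^2*(a^2 - 2*a - 3) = (a - 5)*(a - 3)*(a - 1)*(a + 1)^2*(a + 1)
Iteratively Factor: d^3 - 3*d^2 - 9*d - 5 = (d + 1)*(d^2 - 4*d - 5) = (d + 1)^2*(d - 5)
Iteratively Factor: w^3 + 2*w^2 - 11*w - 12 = (w - 3)*(w^2 + 5*w + 4) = (w - 3)*(w + 1)*(w + 4)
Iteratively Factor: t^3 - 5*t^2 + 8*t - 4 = (t - 2)*(t^2 - 3*t + 2) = (t - 2)*(t - 1)*(t - 2)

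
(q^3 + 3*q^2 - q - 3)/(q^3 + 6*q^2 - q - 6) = (q + 3)/(q + 6)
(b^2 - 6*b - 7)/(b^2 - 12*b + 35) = (b + 1)/(b - 5)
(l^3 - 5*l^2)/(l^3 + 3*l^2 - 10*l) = l*(l - 5)/(l^2 + 3*l - 10)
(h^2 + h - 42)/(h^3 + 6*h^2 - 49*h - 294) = (h - 6)/(h^2 - h - 42)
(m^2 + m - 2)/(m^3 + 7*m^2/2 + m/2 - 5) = 2/(2*m + 5)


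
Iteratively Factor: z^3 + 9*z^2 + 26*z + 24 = (z + 3)*(z^2 + 6*z + 8) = (z + 3)*(z + 4)*(z + 2)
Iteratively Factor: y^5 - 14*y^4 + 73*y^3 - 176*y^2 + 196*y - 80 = (y - 2)*(y^4 - 12*y^3 + 49*y^2 - 78*y + 40) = (y - 2)*(y - 1)*(y^3 - 11*y^2 + 38*y - 40) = (y - 4)*(y - 2)*(y - 1)*(y^2 - 7*y + 10) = (y - 4)*(y - 2)^2*(y - 1)*(y - 5)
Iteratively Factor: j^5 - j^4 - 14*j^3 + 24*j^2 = (j - 3)*(j^4 + 2*j^3 - 8*j^2) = (j - 3)*(j - 2)*(j^3 + 4*j^2) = j*(j - 3)*(j - 2)*(j^2 + 4*j) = j*(j - 3)*(j - 2)*(j + 4)*(j)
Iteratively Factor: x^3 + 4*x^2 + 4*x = (x)*(x^2 + 4*x + 4) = x*(x + 2)*(x + 2)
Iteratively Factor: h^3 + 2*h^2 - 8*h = (h + 4)*(h^2 - 2*h) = h*(h + 4)*(h - 2)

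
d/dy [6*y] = 6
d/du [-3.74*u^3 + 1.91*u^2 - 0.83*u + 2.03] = -11.22*u^2 + 3.82*u - 0.83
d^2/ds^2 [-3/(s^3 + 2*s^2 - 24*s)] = 6*(s*(3*s + 2)*(s^2 + 2*s - 24) - (3*s^2 + 4*s - 24)^2)/(s^3*(s^2 + 2*s - 24)^3)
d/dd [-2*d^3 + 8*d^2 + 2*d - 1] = -6*d^2 + 16*d + 2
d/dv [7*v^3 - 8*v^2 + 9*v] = 21*v^2 - 16*v + 9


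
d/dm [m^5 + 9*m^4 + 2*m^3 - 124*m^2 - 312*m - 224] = 5*m^4 + 36*m^3 + 6*m^2 - 248*m - 312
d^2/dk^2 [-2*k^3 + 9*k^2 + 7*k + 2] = 18 - 12*k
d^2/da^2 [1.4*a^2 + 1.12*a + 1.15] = 2.80000000000000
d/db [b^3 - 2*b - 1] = 3*b^2 - 2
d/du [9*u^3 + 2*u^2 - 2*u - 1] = 27*u^2 + 4*u - 2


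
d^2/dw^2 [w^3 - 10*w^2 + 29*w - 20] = 6*w - 20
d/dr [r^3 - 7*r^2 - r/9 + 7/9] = 3*r^2 - 14*r - 1/9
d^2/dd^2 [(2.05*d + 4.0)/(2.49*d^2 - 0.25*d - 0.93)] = ((-30.627*d - 18.895)*(-2.49*d^2 + 0.25*d + 0.93) - (2.05*d + 4.0)*(4.98*d - 0.25)*(9.96*d - 0.5))/(-2.49*d^2 + 0.25*d + 0.93)^3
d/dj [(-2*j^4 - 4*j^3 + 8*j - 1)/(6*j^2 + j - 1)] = (-24*j^5 - 30*j^4 - 36*j^2 + 12*j - 7)/(36*j^4 + 12*j^3 - 11*j^2 - 2*j + 1)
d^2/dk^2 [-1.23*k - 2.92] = 0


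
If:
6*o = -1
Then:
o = -1/6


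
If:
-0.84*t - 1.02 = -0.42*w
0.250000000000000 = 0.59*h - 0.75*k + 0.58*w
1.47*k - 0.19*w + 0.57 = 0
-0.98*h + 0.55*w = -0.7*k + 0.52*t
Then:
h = 0.23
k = -0.43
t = -1.40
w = -0.36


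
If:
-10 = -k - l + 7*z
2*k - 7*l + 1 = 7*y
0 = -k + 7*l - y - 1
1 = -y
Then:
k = -8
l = -8/7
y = -1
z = -134/49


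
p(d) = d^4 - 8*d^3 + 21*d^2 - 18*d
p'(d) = 4*d^3 - 24*d^2 + 42*d - 18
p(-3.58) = 864.91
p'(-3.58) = -659.48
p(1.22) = -3.02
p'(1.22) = 4.78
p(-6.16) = 4217.57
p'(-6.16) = -2122.39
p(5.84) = 180.88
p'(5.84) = 205.45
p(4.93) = 53.81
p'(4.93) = 85.04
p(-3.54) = 838.82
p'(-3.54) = -644.89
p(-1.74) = 146.21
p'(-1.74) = -184.81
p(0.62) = -4.85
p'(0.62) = -0.23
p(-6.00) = 3888.00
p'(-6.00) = -1998.00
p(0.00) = 0.00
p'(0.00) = -18.00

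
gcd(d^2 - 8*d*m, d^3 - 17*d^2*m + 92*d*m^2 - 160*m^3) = d - 8*m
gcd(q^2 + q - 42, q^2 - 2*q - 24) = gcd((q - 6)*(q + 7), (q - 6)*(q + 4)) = q - 6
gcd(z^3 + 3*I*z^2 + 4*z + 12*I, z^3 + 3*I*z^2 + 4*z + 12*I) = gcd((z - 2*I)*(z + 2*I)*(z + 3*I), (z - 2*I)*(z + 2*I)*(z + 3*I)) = z^3 + 3*I*z^2 + 4*z + 12*I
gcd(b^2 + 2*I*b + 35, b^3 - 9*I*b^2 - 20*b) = b - 5*I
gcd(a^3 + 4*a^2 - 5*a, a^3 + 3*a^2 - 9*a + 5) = a^2 + 4*a - 5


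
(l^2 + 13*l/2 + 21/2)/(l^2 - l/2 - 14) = (l + 3)/(l - 4)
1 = 1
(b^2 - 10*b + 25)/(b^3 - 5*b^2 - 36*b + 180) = (b - 5)/(b^2 - 36)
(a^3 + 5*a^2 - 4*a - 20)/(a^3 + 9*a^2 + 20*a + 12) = (a^2 + 3*a - 10)/(a^2 + 7*a + 6)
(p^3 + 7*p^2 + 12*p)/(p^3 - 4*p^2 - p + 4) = p*(p^2 + 7*p + 12)/(p^3 - 4*p^2 - p + 4)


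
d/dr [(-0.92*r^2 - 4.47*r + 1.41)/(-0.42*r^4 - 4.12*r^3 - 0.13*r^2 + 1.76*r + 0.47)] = (-0.7728*r^5 - 9.4226*r^4 - 34.464*r^3 + 15.2273*r^2 - 0.498200000000001*r - 4.5825)/(0.1764*r^8 + 3.4608*r^7 + 17.0836*r^6 - 0.4072*r^5 - 14.8803*r^4 - 4.3304*r^3 + 2.9754*r^2 + 1.6544*r + 0.2209)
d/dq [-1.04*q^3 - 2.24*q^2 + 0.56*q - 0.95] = -3.12*q^2 - 4.48*q + 0.56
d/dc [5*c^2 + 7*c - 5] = 10*c + 7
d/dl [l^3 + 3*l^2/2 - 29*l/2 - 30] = 3*l^2 + 3*l - 29/2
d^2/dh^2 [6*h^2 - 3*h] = 12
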